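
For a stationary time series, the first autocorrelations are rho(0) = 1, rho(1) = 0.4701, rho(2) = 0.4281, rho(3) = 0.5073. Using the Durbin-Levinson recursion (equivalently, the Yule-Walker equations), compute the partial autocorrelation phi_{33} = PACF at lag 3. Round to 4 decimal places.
\phi_{33} = 0.3240

The PACF at lag k is phi_{kk}, the last component of the solution
to the Yule-Walker system G_k phi = r_k where
  (G_k)_{ij} = rho(|i - j|), (r_k)_i = rho(i), i,j = 1..k.
Equivalently, Durbin-Levinson gives phi_{kk} iteratively:
  phi_{11} = rho(1)
  phi_{kk} = [rho(k) - sum_{j=1..k-1} phi_{k-1,j} rho(k-j)]
            / [1 - sum_{j=1..k-1} phi_{k-1,j} rho(j)],
  phi_{k,j} = phi_{k-1,j} - phi_{kk} phi_{k-1,k-j},  j = 1..k-1.
Step k = 1:
  phi_11 = rho(1) = 0.4701.
Step k = 2:
  phi_22 = [rho(2) - phi_11 rho(1)] / [1 - phi_11 rho(1)] = [0.4281 - (0.4701)(0.4701)] / [1 - (0.4701)(0.4701)]
         = 0.20710599 / 0.77900599 = 0.265859.
  Update: phi_21 = phi_11 - phi_22 phi_11 = 0.4701 - (0.265859)(0.4701) = 0.34512.
Step k = 3:
  phi_33 = [rho(3) - phi_21 rho(2) - phi_22 rho(1)] / [1 - phi_21 rho(1) - phi_22 rho(2)]
    numerator   = 0.5073 - (0.34512)(0.4281) - (0.265859)(0.4701) = 0.23457387
    denominator = 1 - (0.34512)(0.4701) - (0.265859)(0.4281) = 0.72394494
  phi_33 = 0.23457387 / 0.72394494 = 0.324.
Therefore phi_{33} = 0.3240.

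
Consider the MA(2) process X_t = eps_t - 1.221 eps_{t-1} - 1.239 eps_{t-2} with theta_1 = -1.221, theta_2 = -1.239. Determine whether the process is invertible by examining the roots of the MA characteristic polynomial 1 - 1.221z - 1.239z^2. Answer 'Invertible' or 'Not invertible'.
\text{Not invertible}

The MA(q) characteristic polynomial is P(z) = 1 - 1.221z - 1.239z^2.
Invertibility requires all roots to lie outside the unit circle, i.e. |z| > 1 for every root.
Set 1 + (-1.221) z + (-1.239) z^2 = 0, i.e. a z^2 + b z + c = 0 with a = -1.239, b = -1.221, c = 1.
Discriminant D = b^2 - 4ac = (-1.221)^2 - 4*(-1.239)*1 = 1.490841 - (-4.956) = 6.446841.
D >= 0, so the roots are real: z = (-b +/- sqrt(D)) / (2a) = (1.221 +/- 2.539063) / (-2.478).
  z_1 = (1.221 + 2.539063) / (-2.478) = -1.5174,   |z_1| = 1.5174.
  z_2 = (1.221 - 2.539063) / (-2.478) = 0.5319,   |z_2| = 0.5319.
Moduli of all roots: 1.5174, 0.5319.
All moduli strictly greater than 1? No.
Verdict: Not invertible.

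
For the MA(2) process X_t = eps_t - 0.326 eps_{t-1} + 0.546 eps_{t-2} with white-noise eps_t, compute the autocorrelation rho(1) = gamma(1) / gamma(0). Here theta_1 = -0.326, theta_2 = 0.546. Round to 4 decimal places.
\rho(1) = -0.3589

For an MA(q) process with theta_0 = 1, the autocovariance is
  gamma(k) = sigma^2 * sum_{i=0..q-k} theta_i * theta_{i+k},
and rho(k) = gamma(k) / gamma(0). Sigma^2 cancels.
  numerator   = (1)*(-0.326) + (-0.326)*(0.546) = -0.503996.
  denominator = (1)^2 + (-0.326)^2 + (0.546)^2 = 1.404392.
  rho(1) = -0.503996 / 1.404392 = -0.3589.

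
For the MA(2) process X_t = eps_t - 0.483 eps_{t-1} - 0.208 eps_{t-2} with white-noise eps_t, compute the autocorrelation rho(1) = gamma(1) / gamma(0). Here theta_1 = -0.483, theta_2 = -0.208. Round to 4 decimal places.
\rho(1) = -0.2997

For an MA(q) process with theta_0 = 1, the autocovariance is
  gamma(k) = sigma^2 * sum_{i=0..q-k} theta_i * theta_{i+k},
and rho(k) = gamma(k) / gamma(0). Sigma^2 cancels.
  numerator   = (1)*(-0.483) + (-0.483)*(-0.208) = -0.382536.
  denominator = (1)^2 + (-0.483)^2 + (-0.208)^2 = 1.276553.
  rho(1) = -0.382536 / 1.276553 = -0.2997.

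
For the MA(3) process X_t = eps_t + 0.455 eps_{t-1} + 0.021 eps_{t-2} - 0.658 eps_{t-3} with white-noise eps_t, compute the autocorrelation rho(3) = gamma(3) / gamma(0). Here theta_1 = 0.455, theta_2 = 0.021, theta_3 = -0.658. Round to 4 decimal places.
\rho(3) = -0.4011

For an MA(q) process with theta_0 = 1, the autocovariance is
  gamma(k) = sigma^2 * sum_{i=0..q-k} theta_i * theta_{i+k},
and rho(k) = gamma(k) / gamma(0). Sigma^2 cancels.
  numerator   = (1)*(-0.658) = -0.658.
  denominator = (1)^2 + (0.455)^2 + (0.021)^2 + (-0.658)^2 = 1.64043.
  rho(3) = -0.658 / 1.64043 = -0.4011.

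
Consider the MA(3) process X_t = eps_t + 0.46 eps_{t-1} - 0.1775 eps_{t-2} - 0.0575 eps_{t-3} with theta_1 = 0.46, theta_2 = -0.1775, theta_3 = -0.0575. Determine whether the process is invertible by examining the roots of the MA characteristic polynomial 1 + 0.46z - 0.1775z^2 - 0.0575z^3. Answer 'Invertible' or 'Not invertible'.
\text{Invertible}

The MA(q) characteristic polynomial is P(z) = 1 + 0.46z - 0.1775z^2 - 0.0575z^3.
Invertibility requires all roots to lie outside the unit circle, i.e. |z| > 1 for every root.
Degree 3: look for a simple real root z0 first, then factor out (1 - z/z0) and solve the remaining quadratic.
Testing z0 = -4: P(-4) = 1 + (0.46)(-4) + (-0.1775)(-4)^2 + (-0.0575)(-4)^3
  = 1 + (-1.84) + (-2.84) + (3.68) = 0.  So z_0 = -4 is a root, |z_0| = 4.
Divide out the factor (1 + 0.25 z) = (1 - z/z0) (since 1/z0 = -0.25):
  P(z) = (1 + 0.25 z)(1 + (0.21) z + (-0.23) z^2)
  [check: z-coef 0.21 - (-0.25) = 0.46; z^2-coef -0.23 - (-0.25)(0.21) = -0.1775; z^3-coef -(-0.25)(-0.23) = -0.0575.]
Remaining roots from the quadratic factor 1 + (0.21) z + (-0.23) z^2:
  Set 1 + (0.21) z + (-0.23) z^2 = 0, i.e. a z^2 + b z + c = 0 with a = -0.23, b = 0.21, c = 1.
  Discriminant D = b^2 - 4ac = (0.21)^2 - 4*(-0.23)*1 = 0.0441 - (-0.92) = 0.9641.
  D >= 0, so the roots are real: z = (-b +/- sqrt(D)) / (2a) = (-0.21 +/- 0.981886) / (-0.46).
    z_1 = (-0.21 + 0.981886) / (-0.46) = -1.678,   |z_1| = 1.678.
    z_2 = (-0.21 - 0.981886) / (-0.46) = 2.5911,   |z_2| = 2.5911.
Moduli of all roots: 4.0000, 1.6780, 2.5911.
All moduli strictly greater than 1? Yes.
Verdict: Invertible.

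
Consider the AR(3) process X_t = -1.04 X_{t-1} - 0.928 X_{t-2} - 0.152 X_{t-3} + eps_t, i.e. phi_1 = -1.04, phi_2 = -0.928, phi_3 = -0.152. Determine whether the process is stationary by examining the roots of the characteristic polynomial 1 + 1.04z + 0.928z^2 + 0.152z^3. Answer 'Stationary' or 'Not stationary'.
\text{Stationary}

The AR(p) characteristic polynomial is P(z) = 1 + 1.04z + 0.928z^2 + 0.152z^3.
Stationarity requires all roots to lie outside the unit circle, i.e. |z| > 1 for every root.
Degree 3: look for a simple real root z0 first, then factor out (1 - z/z0) and solve the remaining quadratic.
Testing z0 = -5: P(-5) = 1 + (1.04)(-5) + (0.928)(-5)^2 + (0.152)(-5)^3
  = 1 + (-5.2) + (23.2) + (-19) = 0.  So z_0 = -5 is a root, |z_0| = 5.
Divide out the factor (1 + 0.2 z) = (1 - z/z0) (since 1/z0 = -0.2):
  P(z) = (1 + 0.2 z)(1 + (0.84) z + (0.76) z^2)
  [check: z-coef 0.84 - (-0.2) = 1.04; z^2-coef 0.76 - (-0.2)(0.84) = 0.928; z^3-coef -(-0.2)(0.76) = 0.152.]
Remaining roots from the quadratic factor 1 + (0.84) z + (0.76) z^2:
  Set 1 + (0.84) z + (0.76) z^2 = 0, i.e. a z^2 + b z + c = 0 with a = 0.76, b = 0.84, c = 1.
  Discriminant D = b^2 - 4ac = (0.84)^2 - 4*(0.76)*1 = 0.7056 - (3.04) = -2.3344.
  D < 0, so the roots are the complex-conjugate pair z = (-b +/- i sqrt(-D)) / (2a) = -0.5526 +/- 1.0052i.
  For a conjugate pair |z|^2 = z * conj(z) = (product of roots) = c/a = 1/(0.76) = 1.315789, so |z| = sqrt(1.315789) = 1.1471 for both roots.
Moduli of all roots: 5.0000, 1.1471, 1.1471.
All moduli strictly greater than 1? Yes.
Verdict: Stationary.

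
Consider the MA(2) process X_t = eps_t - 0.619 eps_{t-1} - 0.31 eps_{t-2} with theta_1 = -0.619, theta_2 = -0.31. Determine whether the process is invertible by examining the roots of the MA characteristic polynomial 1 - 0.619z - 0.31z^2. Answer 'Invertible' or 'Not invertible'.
\text{Invertible}

The MA(q) characteristic polynomial is P(z) = 1 - 0.619z - 0.31z^2.
Invertibility requires all roots to lie outside the unit circle, i.e. |z| > 1 for every root.
Set 1 + (-0.619) z + (-0.31) z^2 = 0, i.e. a z^2 + b z + c = 0 with a = -0.31, b = -0.619, c = 1.
Discriminant D = b^2 - 4ac = (-0.619)^2 - 4*(-0.31)*1 = 0.383161 - (-1.24) = 1.623161.
D >= 0, so the roots are real: z = (-b +/- sqrt(D)) / (2a) = (0.619 +/- 1.274033) / (-0.62).
  z_1 = (0.619 + 1.274033) / (-0.62) = -3.0533,   |z_1| = 3.0533.
  z_2 = (0.619 - 1.274033) / (-0.62) = 1.0565,   |z_2| = 1.0565.
Moduli of all roots: 3.0533, 1.0565.
All moduli strictly greater than 1? Yes.
Verdict: Invertible.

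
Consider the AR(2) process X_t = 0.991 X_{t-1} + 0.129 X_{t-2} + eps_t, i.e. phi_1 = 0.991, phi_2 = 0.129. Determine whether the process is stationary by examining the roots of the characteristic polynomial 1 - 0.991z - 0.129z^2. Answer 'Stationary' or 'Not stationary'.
\text{Not stationary}

The AR(p) characteristic polynomial is P(z) = 1 - 0.991z - 0.129z^2.
Stationarity requires all roots to lie outside the unit circle, i.e. |z| > 1 for every root.
Set 1 + (-0.991) z + (-0.129) z^2 = 0, i.e. a z^2 + b z + c = 0 with a = -0.129, b = -0.991, c = 1.
Discriminant D = b^2 - 4ac = (-0.991)^2 - 4*(-0.129)*1 = 0.982081 - (-0.516) = 1.498081.
D >= 0, so the roots are real: z = (-b +/- sqrt(D)) / (2a) = (0.991 +/- 1.223961) / (-0.258).
  z_1 = (0.991 + 1.223961) / (-0.258) = -8.5851,   |z_1| = 8.5851.
  z_2 = (0.991 - 1.223961) / (-0.258) = 0.903,   |z_2| = 0.903.
Moduli of all roots: 8.5851, 0.9030.
All moduli strictly greater than 1? No.
Verdict: Not stationary.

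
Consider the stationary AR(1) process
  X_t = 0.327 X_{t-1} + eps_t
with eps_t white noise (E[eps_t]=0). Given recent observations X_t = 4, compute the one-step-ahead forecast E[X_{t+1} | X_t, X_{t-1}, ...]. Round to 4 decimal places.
E[X_{t+1} \mid \mathcal F_t] = 1.3080

For an AR(p) model X_t = c + sum_i phi_i X_{t-i} + eps_t, the
one-step-ahead conditional mean is
  E[X_{t+1} | X_t, ...] = c + sum_i phi_i X_{t+1-i}.
Substitute known values:
  E[X_{t+1} | ...] = (0.327) * (4)
                   = 1.3080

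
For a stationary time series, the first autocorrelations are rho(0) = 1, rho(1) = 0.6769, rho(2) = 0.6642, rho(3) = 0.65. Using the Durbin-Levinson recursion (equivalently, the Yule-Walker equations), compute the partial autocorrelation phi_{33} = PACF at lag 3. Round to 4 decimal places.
\phi_{33} = 0.2459

The PACF at lag k is phi_{kk}, the last component of the solution
to the Yule-Walker system G_k phi = r_k where
  (G_k)_{ij} = rho(|i - j|), (r_k)_i = rho(i), i,j = 1..k.
Equivalently, Durbin-Levinson gives phi_{kk} iteratively:
  phi_{11} = rho(1)
  phi_{kk} = [rho(k) - sum_{j=1..k-1} phi_{k-1,j} rho(k-j)]
            / [1 - sum_{j=1..k-1} phi_{k-1,j} rho(j)],
  phi_{k,j} = phi_{k-1,j} - phi_{kk} phi_{k-1,k-j},  j = 1..k-1.
Step k = 1:
  phi_11 = rho(1) = 0.6769.
Step k = 2:
  phi_22 = [rho(2) - phi_11 rho(1)] / [1 - phi_11 rho(1)] = [0.6642 - (0.6769)(0.6769)] / [1 - (0.6769)(0.6769)]
         = 0.20600639 / 0.54180639 = 0.380221.
  Update: phi_21 = phi_11 - phi_22 phi_11 = 0.6769 - (0.380221)(0.6769) = 0.419528.
Step k = 3:
  phi_33 = [rho(3) - phi_21 rho(2) - phi_22 rho(1)] / [1 - phi_21 rho(1) - phi_22 rho(2)]
    numerator   = 0.65 - (0.419528)(0.6642) - (0.380221)(0.6769) = 0.11397755
    denominator = 1 - (0.419528)(0.6769) - (0.380221)(0.6642) = 0.46347835
  phi_33 = 0.11397755 / 0.46347835 = 0.2459.
Therefore phi_{33} = 0.2459.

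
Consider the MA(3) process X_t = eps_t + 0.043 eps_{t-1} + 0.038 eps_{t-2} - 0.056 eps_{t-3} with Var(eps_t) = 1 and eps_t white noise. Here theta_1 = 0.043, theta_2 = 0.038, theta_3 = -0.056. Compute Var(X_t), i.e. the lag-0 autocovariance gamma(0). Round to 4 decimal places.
\gamma(0) = 1.0064

For an MA(q) process X_t = eps_t + sum_i theta_i eps_{t-i} with
Var(eps_t) = sigma^2, the variance is
  gamma(0) = sigma^2 * (1 + sum_i theta_i^2).
  sum_i theta_i^2 = (0.043)^2 + (0.038)^2 + (-0.056)^2 = 0.001849 + 0.001444 + 0.003136 = 0.006429.
  gamma(0) = 1 * (1 + 0.006429) = 1 * 1.006429 = 1.006429, which rounds to 1.0064.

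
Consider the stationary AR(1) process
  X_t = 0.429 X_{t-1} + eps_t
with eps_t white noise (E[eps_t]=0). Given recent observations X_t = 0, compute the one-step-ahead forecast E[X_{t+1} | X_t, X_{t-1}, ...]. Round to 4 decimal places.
E[X_{t+1} \mid \mathcal F_t] = 0.0000

For an AR(p) model X_t = c + sum_i phi_i X_{t-i} + eps_t, the
one-step-ahead conditional mean is
  E[X_{t+1} | X_t, ...] = c + sum_i phi_i X_{t+1-i}.
Substitute known values:
  E[X_{t+1} | ...] = (0.429) * (0)
                   = 0.0000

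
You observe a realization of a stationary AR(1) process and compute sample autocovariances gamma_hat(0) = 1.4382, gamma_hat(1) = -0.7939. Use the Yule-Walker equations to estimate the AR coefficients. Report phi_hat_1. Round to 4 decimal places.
\hat\phi_{1} = -0.5520

The Yule-Walker equations for an AR(p) process read, in matrix form,
  Gamma_p phi = r_p,   with   (Gamma_p)_{ij} = gamma(|i - j|),
                       (r_p)_i = gamma(i),   i,j = 1..p.
Substitute the sample gammas (Toeplitz matrix and right-hand side of size 1):
  Gamma_p = [[1.4382]]
  r_p     = [-0.7939]
With p = 1 this is the single equation gamma(0) phi_1 = gamma(1):
  phi_hat_1 = gamma(1) / gamma(0) = -0.7939 / 1.4382 = -0.5520.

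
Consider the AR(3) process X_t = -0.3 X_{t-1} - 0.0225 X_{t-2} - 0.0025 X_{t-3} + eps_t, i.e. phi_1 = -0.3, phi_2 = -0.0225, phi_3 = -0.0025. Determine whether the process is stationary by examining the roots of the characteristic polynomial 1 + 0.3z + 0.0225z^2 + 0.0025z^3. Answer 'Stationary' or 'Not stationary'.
\text{Stationary}

The AR(p) characteristic polynomial is P(z) = 1 + 0.3z + 0.0225z^2 + 0.0025z^3.
Stationarity requires all roots to lie outside the unit circle, i.e. |z| > 1 for every root.
Degree 3: look for a simple real root z0 first, then factor out (1 - z/z0) and solve the remaining quadratic.
Testing z0 = -4: P(-4) = 1 + (0.3)(-4) + (0.0225)(-4)^2 + (0.0025)(-4)^3
  = 1 + (-1.2) + (0.36) + (-0.16) = 0.  So z_0 = -4 is a root, |z_0| = 4.
Divide out the factor (1 + 0.25 z) = (1 - z/z0) (since 1/z0 = -0.25):
  P(z) = (1 + 0.25 z)(1 + (0.05) z + (0.01) z^2)
  [check: z-coef 0.05 - (-0.25) = 0.3; z^2-coef 0.01 - (-0.25)(0.05) = 0.0225; z^3-coef -(-0.25)(0.01) = 0.0025.]
Remaining roots from the quadratic factor 1 + (0.05) z + (0.01) z^2:
  Set 1 + (0.05) z + (0.01) z^2 = 0, i.e. a z^2 + b z + c = 0 with a = 0.01, b = 0.05, c = 1.
  Discriminant D = b^2 - 4ac = (0.05)^2 - 4*(0.01)*1 = 0.0025 - (0.04) = -0.0375.
  D < 0, so the roots are the complex-conjugate pair z = (-b +/- i sqrt(-D)) / (2a) = -2.5 +/- 9.6825i.
  For a conjugate pair |z|^2 = z * conj(z) = (product of roots) = c/a = 1/(0.01) = 100, so |z| = sqrt(100) = 10 for both roots.
Moduli of all roots: 4.0000, 10.0000, 10.0000.
All moduli strictly greater than 1? Yes.
Verdict: Stationary.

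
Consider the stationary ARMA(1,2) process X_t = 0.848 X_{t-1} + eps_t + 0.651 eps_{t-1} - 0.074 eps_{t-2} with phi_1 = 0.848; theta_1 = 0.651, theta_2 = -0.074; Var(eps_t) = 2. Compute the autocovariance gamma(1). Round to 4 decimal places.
\gamma(1) = 15.2403

Multiply the model equation by X_{t-k} and take expectations. With theta_0 = psi_0 = 1 and psi_j the MA(infinity) weights, this gives
  gamma(k) - sum_i phi_i gamma(k-i) = c_k,
  c_k = sigma^2 * sum_{j=k..q} theta_j psi_{j-k}   (c_k = 0 for k > q),
using gamma(-m) = gamma(m).
psi-weights needed (psi_j = theta_j + sum_i phi_i psi_{j-i}):
  psi_1 = theta_1 + phi_1 = 0.651 + (0.848) = 1.499
  psi_2 = theta_2 + phi_1 psi_1 = -0.074 + (0.848)(1.499) = 1.197152
Right-hand sides:
  c_0 = sigma^2 (1 + theta_1 psi_1 + theta_2 psi_2) = 2 * (1 + (0.651)(1.499) + (-0.074)(1.197152)) = 2 * 1.88726 = 3.77452
  c_1 = sigma^2 (theta_1 + theta_2 psi_1) = 2 * (0.651 + (-0.074)(1.499)) = 1.080148
  c_2 = sigma^2 theta_2 = 2 * (-0.074) = -0.148
Equations for k = 0 and k = 1 (AR order 1):
  gamma(0) = phi_1 gamma(1) + c_0
  gamma(1) = phi_1 gamma(0) + c_1
Substituting the second into the first: gamma(0) (1 - phi_1^2) = c_0 + phi_1 c_1, so
  gamma(0) = (c_0 + phi_1 c_1) / (1 - phi_1^2) = (3.77452 + (0.848)(1.080148)) / (1 - (0.848)^2) = 4.690485 / 0.280896 = 16.698298.
  gamma(1) = phi_1 gamma(0) + c_1 = (0.848)(16.698298) + (1.080148) = 15.240304.
Therefore gamma(1) = 15.2403 (to 4 decimal places).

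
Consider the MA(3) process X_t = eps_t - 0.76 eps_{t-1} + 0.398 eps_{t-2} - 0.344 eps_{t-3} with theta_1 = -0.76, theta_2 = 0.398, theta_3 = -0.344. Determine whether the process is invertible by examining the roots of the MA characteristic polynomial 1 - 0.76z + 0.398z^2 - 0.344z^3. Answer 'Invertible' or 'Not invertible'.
\text{Invertible}

The MA(q) characteristic polynomial is P(z) = 1 - 0.76z + 0.398z^2 - 0.344z^3.
Invertibility requires all roots to lie outside the unit circle, i.e. |z| > 1 for every root.
Degree 3: look for a simple real root z0 first, then factor out (1 - z/z0) and solve the remaining quadratic.
Testing z0 = 1.25: P(1.25) = 1 + (-0.76)(1.25) + (0.398)(1.25)^2 + (-0.344)(1.25)^3
  = 1 + (-0.95) + (0.621875) + (-0.671875) = 0.  So z_0 = 1.25 is a root, |z_0| = 1.25.
Divide out the factor (1 - 0.8 z) = (1 - z/z0) (since 1/z0 = 0.8):
  P(z) = (1 - 0.8 z)(1 + (0.04) z + (0.43) z^2)
  [check: z-coef 0.04 - (0.8) = -0.76; z^2-coef 0.43 - (0.8)(0.04) = 0.398; z^3-coef -(0.8)(0.43) = -0.344.]
Remaining roots from the quadratic factor 1 + (0.04) z + (0.43) z^2:
  Set 1 + (0.04) z + (0.43) z^2 = 0, i.e. a z^2 + b z + c = 0 with a = 0.43, b = 0.04, c = 1.
  Discriminant D = b^2 - 4ac = (0.04)^2 - 4*(0.43)*1 = 0.0016 - (1.72) = -1.7184.
  D < 0, so the roots are the complex-conjugate pair z = (-b +/- i sqrt(-D)) / (2a) = -0.0465 +/- 1.5243i.
  For a conjugate pair |z|^2 = z * conj(z) = (product of roots) = c/a = 1/(0.43) = 2.325581, so |z| = sqrt(2.325581) = 1.525 for both roots.
Moduli of all roots: 1.2500, 1.5250, 1.5250.
All moduli strictly greater than 1? Yes.
Verdict: Invertible.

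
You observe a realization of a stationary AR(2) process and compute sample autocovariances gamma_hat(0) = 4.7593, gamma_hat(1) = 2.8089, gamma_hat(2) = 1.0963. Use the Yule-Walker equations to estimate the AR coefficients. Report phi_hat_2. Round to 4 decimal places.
\hat\phi_{2} = -0.1810

The Yule-Walker equations for an AR(p) process read, in matrix form,
  Gamma_p phi = r_p,   with   (Gamma_p)_{ij} = gamma(|i - j|),
                       (r_p)_i = gamma(i),   i,j = 1..p.
Substitute the sample gammas (Toeplitz matrix and right-hand side of size 2):
  Gamma_p = [[4.7593, 2.8089], [2.8089, 4.7593]]
  r_p     = [2.8089, 1.0963]
Written out:
  4.7593 phi_1 + 2.8089 phi_2 = 2.8089
  2.8089 phi_1 + 4.7593 phi_2 = 1.0963
Solve by Cramer's rule:
  det = gamma(0)^2 - gamma(1)^2 = (4.7593)^2 - (2.8089)^2 = 22.65093649 - 7.88991921 = 14.76101728
  phi_hat_1 = [gamma(1) gamma(0) - gamma(1) gamma(2)] / det = [(2.8089)(4.7593) - (2.8089)(1.0963)] / 14.76101728 = 10.2890007 / 14.76101728 = 0.697
  phi_hat_2 = [gamma(0) gamma(2) - gamma(1)^2] / det = [(4.7593)(1.0963) - (2.8089)^2] / 14.76101728 = -2.67229862 / 14.76101728 = -0.181
So phi_hat = [0.6970, -0.1810].
Therefore phi_hat_2 = -0.1810.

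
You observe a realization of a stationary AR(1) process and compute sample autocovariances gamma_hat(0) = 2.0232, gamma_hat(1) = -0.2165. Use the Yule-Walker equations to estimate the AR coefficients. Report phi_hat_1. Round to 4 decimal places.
\hat\phi_{1} = -0.1070

The Yule-Walker equations for an AR(p) process read, in matrix form,
  Gamma_p phi = r_p,   with   (Gamma_p)_{ij} = gamma(|i - j|),
                       (r_p)_i = gamma(i),   i,j = 1..p.
Substitute the sample gammas (Toeplitz matrix and right-hand side of size 1):
  Gamma_p = [[2.0232]]
  r_p     = [-0.2165]
With p = 1 this is the single equation gamma(0) phi_1 = gamma(1):
  phi_hat_1 = gamma(1) / gamma(0) = -0.2165 / 2.0232 = -0.1070.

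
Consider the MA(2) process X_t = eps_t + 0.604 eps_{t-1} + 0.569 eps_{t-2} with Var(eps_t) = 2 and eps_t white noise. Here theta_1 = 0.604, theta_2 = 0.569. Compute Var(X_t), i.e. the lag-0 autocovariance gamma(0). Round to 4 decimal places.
\gamma(0) = 3.3772

For an MA(q) process X_t = eps_t + sum_i theta_i eps_{t-i} with
Var(eps_t) = sigma^2, the variance is
  gamma(0) = sigma^2 * (1 + sum_i theta_i^2).
  sum_i theta_i^2 = (0.604)^2 + (0.569)^2 = 0.364816 + 0.323761 = 0.688577.
  gamma(0) = 2 * (1 + 0.688577) = 2 * 1.688577 = 3.377154, which rounds to 3.3772.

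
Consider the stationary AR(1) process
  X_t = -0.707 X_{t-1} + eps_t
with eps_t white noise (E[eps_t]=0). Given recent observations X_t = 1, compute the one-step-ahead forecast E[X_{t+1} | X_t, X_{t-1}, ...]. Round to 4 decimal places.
E[X_{t+1} \mid \mathcal F_t] = -0.7070

For an AR(p) model X_t = c + sum_i phi_i X_{t-i} + eps_t, the
one-step-ahead conditional mean is
  E[X_{t+1} | X_t, ...] = c + sum_i phi_i X_{t+1-i}.
Substitute known values:
  E[X_{t+1} | ...] = (-0.707) * (1)
                   = -0.7070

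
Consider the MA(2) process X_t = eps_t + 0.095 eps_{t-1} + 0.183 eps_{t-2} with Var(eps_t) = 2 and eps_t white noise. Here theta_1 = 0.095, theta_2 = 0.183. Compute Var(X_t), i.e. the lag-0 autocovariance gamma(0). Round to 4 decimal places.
\gamma(0) = 2.0850

For an MA(q) process X_t = eps_t + sum_i theta_i eps_{t-i} with
Var(eps_t) = sigma^2, the variance is
  gamma(0) = sigma^2 * (1 + sum_i theta_i^2).
  sum_i theta_i^2 = (0.095)^2 + (0.183)^2 = 0.009025 + 0.033489 = 0.042514.
  gamma(0) = 2 * (1 + 0.042514) = 2 * 1.042514 = 2.085028, which rounds to 2.0850.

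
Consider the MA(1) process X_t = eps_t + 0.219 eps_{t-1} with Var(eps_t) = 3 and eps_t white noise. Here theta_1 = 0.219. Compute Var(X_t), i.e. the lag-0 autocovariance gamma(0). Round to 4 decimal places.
\gamma(0) = 3.1439

For an MA(q) process X_t = eps_t + sum_i theta_i eps_{t-i} with
Var(eps_t) = sigma^2, the variance is
  gamma(0) = sigma^2 * (1 + sum_i theta_i^2).
  sum_i theta_i^2 = (0.219)^2 = 0.047961.
  gamma(0) = 3 * (1 + 0.047961) = 3 * 1.047961 = 3.143883, which rounds to 3.1439.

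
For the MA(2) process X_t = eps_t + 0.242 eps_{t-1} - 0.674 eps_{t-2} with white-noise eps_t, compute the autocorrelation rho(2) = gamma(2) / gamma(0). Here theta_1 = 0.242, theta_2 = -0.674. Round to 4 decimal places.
\rho(2) = -0.4455

For an MA(q) process with theta_0 = 1, the autocovariance is
  gamma(k) = sigma^2 * sum_{i=0..q-k} theta_i * theta_{i+k},
and rho(k) = gamma(k) / gamma(0). Sigma^2 cancels.
  numerator   = (1)*(-0.674) = -0.674.
  denominator = (1)^2 + (0.242)^2 + (-0.674)^2 = 1.51284.
  rho(2) = -0.674 / 1.51284 = -0.4455.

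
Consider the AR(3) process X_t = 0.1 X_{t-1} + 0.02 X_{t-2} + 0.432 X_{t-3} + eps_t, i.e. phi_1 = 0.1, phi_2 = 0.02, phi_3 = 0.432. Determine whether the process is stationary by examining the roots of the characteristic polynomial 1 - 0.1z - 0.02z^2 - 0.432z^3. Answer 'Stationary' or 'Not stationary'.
\text{Stationary}

The AR(p) characteristic polynomial is P(z) = 1 - 0.1z - 0.02z^2 - 0.432z^3.
Stationarity requires all roots to lie outside the unit circle, i.e. |z| > 1 for every root.
Degree 3: look for a simple real root z0 first, then factor out (1 - z/z0) and solve the remaining quadratic.
Testing z0 = 1.25: P(1.25) = 1 + (-0.1)(1.25) + (-0.02)(1.25)^2 + (-0.432)(1.25)^3
  = 1 + (-0.125) + (-0.03125) + (-0.84375) = 0.  So z_0 = 1.25 is a root, |z_0| = 1.25.
Divide out the factor (1 - 0.8 z) = (1 - z/z0) (since 1/z0 = 0.8):
  P(z) = (1 - 0.8 z)(1 + (0.7) z + (0.54) z^2)
  [check: z-coef 0.7 - (0.8) = -0.1; z^2-coef 0.54 - (0.8)(0.7) = -0.02; z^3-coef -(0.8)(0.54) = -0.432.]
Remaining roots from the quadratic factor 1 + (0.7) z + (0.54) z^2:
  Set 1 + (0.7) z + (0.54) z^2 = 0, i.e. a z^2 + b z + c = 0 with a = 0.54, b = 0.7, c = 1.
  Discriminant D = b^2 - 4ac = (0.7)^2 - 4*(0.54)*1 = 0.49 - (2.16) = -1.67.
  D < 0, so the roots are the complex-conjugate pair z = (-b +/- i sqrt(-D)) / (2a) = -0.6481 +/- 1.1966i.
  For a conjugate pair |z|^2 = z * conj(z) = (product of roots) = c/a = 1/(0.54) = 1.851852, so |z| = sqrt(1.851852) = 1.3608 for both roots.
Moduli of all roots: 1.2500, 1.3608, 1.3608.
All moduli strictly greater than 1? Yes.
Verdict: Stationary.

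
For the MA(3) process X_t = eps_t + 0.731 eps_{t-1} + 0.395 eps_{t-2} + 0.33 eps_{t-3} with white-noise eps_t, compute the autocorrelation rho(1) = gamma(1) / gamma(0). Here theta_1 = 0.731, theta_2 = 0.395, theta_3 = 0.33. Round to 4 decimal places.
\rho(1) = 0.6392

For an MA(q) process with theta_0 = 1, the autocovariance is
  gamma(k) = sigma^2 * sum_{i=0..q-k} theta_i * theta_{i+k},
and rho(k) = gamma(k) / gamma(0). Sigma^2 cancels.
  numerator   = (1)*(0.731) + (0.731)*(0.395) + (0.395)*(0.33) = 1.150095.
  denominator = (1)^2 + (0.731)^2 + (0.395)^2 + (0.33)^2 = 1.799286.
  rho(1) = 1.150095 / 1.799286 = 0.6392.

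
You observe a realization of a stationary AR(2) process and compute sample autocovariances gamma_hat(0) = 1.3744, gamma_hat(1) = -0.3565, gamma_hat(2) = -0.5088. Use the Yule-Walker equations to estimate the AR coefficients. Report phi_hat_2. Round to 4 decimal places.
\hat\phi_{2} = -0.4690

The Yule-Walker equations for an AR(p) process read, in matrix form,
  Gamma_p phi = r_p,   with   (Gamma_p)_{ij} = gamma(|i - j|),
                       (r_p)_i = gamma(i),   i,j = 1..p.
Substitute the sample gammas (Toeplitz matrix and right-hand side of size 2):
  Gamma_p = [[1.3744, -0.3565], [-0.3565, 1.3744]]
  r_p     = [-0.3565, -0.5088]
Written out:
  1.3744 phi_1 - 0.3565 phi_2 = -0.3565
  -0.3565 phi_1 + 1.3744 phi_2 = -0.5088
Solve by Cramer's rule:
  det = gamma(0)^2 - gamma(1)^2 = (1.3744)^2 - (-0.3565)^2 = 1.88897536 - 0.12709225 = 1.76188311
  phi_hat_1 = [gamma(1) gamma(0) - gamma(1) gamma(2)] / det = [(-0.3565)(1.3744) - (-0.3565)(-0.5088)] / 1.76188311 = -0.6713608 / 1.76188311 = -0.381
  phi_hat_2 = [gamma(0) gamma(2) - gamma(1)^2] / det = [(1.3744)(-0.5088) - (-0.3565)^2] / 1.76188311 = -0.82638697 / 1.76188311 = -0.469
So phi_hat = [-0.3810, -0.4690].
Therefore phi_hat_2 = -0.4690.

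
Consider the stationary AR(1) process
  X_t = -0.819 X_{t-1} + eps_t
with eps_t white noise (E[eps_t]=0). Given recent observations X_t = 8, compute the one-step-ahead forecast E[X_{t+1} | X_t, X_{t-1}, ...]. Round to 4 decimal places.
E[X_{t+1} \mid \mathcal F_t] = -6.5520

For an AR(p) model X_t = c + sum_i phi_i X_{t-i} + eps_t, the
one-step-ahead conditional mean is
  E[X_{t+1} | X_t, ...] = c + sum_i phi_i X_{t+1-i}.
Substitute known values:
  E[X_{t+1} | ...] = (-0.819) * (8)
                   = -6.5520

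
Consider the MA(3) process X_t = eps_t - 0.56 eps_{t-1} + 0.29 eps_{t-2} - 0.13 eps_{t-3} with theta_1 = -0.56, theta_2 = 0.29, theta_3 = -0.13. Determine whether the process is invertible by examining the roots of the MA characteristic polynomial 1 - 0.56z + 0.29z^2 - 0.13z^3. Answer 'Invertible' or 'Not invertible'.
\text{Invertible}

The MA(q) characteristic polynomial is P(z) = 1 - 0.56z + 0.29z^2 - 0.13z^3.
Invertibility requires all roots to lie outside the unit circle, i.e. |z| > 1 for every root.
Degree 3: look for a simple real root z0 first, then factor out (1 - z/z0) and solve the remaining quadratic.
Testing z0 = 2: P(2) = 1 + (-0.56)(2) + (0.29)(2)^2 + (-0.13)(2)^3
  = 1 + (-1.12) + (1.16) + (-1.04) = 0.  So z_0 = 2 is a root, |z_0| = 2.
Divide out the factor (1 - 0.5 z) = (1 - z/z0) (since 1/z0 = 0.5):
  P(z) = (1 - 0.5 z)(1 + (-0.06) z + (0.26) z^2)
  [check: z-coef -0.06 - (0.5) = -0.56; z^2-coef 0.26 - (0.5)(-0.06) = 0.29; z^3-coef -(0.5)(0.26) = -0.13.]
Remaining roots from the quadratic factor 1 + (-0.06) z + (0.26) z^2:
  Set 1 + (-0.06) z + (0.26) z^2 = 0, i.e. a z^2 + b z + c = 0 with a = 0.26, b = -0.06, c = 1.
  Discriminant D = b^2 - 4ac = (-0.06)^2 - 4*(0.26)*1 = 0.0036 - (1.04) = -1.0364.
  D < 0, so the roots are the complex-conjugate pair z = (-b +/- i sqrt(-D)) / (2a) = 0.1154 +/- 1.9578i.
  For a conjugate pair |z|^2 = z * conj(z) = (product of roots) = c/a = 1/(0.26) = 3.846154, so |z| = sqrt(3.846154) = 1.9612 for both roots.
Moduli of all roots: 2.0000, 1.9612, 1.9612.
All moduli strictly greater than 1? Yes.
Verdict: Invertible.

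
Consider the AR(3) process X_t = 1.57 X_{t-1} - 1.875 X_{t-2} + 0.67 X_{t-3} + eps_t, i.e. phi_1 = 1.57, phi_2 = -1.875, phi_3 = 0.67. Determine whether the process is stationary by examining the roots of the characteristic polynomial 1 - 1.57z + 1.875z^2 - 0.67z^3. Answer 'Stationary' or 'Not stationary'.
\text{Not stationary}

The AR(p) characteristic polynomial is P(z) = 1 - 1.57z + 1.875z^2 - 0.67z^3.
Stationarity requires all roots to lie outside the unit circle, i.e. |z| > 1 for every root.
Degree 3: look for a simple real root z0 first, then factor out (1 - z/z0) and solve the remaining quadratic.
Testing z0 = 2: P(2) = 1 + (-1.57)(2) + (1.875)(2)^2 + (-0.67)(2)^3
  = 1 + (-3.14) + (7.5) + (-5.36) = 0.  So z_0 = 2 is a root, |z_0| = 2.
Divide out the factor (1 - 0.5 z) = (1 - z/z0) (since 1/z0 = 0.5):
  P(z) = (1 - 0.5 z)(1 + (-1.07) z + (1.34) z^2)
  [check: z-coef -1.07 - (0.5) = -1.57; z^2-coef 1.34 - (0.5)(-1.07) = 1.875; z^3-coef -(0.5)(1.34) = -0.67.]
Remaining roots from the quadratic factor 1 + (-1.07) z + (1.34) z^2:
  Set 1 + (-1.07) z + (1.34) z^2 = 0, i.e. a z^2 + b z + c = 0 with a = 1.34, b = -1.07, c = 1.
  Discriminant D = b^2 - 4ac = (-1.07)^2 - 4*(1.34)*1 = 1.1449 - (5.36) = -4.2151.
  D < 0, so the roots are the complex-conjugate pair z = (-b +/- i sqrt(-D)) / (2a) = 0.3993 +/- 0.7661i.
  For a conjugate pair |z|^2 = z * conj(z) = (product of roots) = c/a = 1/(1.34) = 0.746269, so |z| = sqrt(0.746269) = 0.8639 for both roots.
Moduli of all roots: 2.0000, 0.8639, 0.8639.
All moduli strictly greater than 1? No.
Verdict: Not stationary.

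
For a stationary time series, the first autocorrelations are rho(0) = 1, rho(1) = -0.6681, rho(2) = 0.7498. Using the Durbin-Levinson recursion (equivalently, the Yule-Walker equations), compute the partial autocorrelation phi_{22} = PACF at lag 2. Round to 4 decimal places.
\phi_{22} = 0.5481

The PACF at lag k is phi_{kk}, the last component of the solution
to the Yule-Walker system G_k phi = r_k where
  (G_k)_{ij} = rho(|i - j|), (r_k)_i = rho(i), i,j = 1..k.
Equivalently, Durbin-Levinson gives phi_{kk} iteratively:
  phi_{11} = rho(1)
  phi_{kk} = [rho(k) - sum_{j=1..k-1} phi_{k-1,j} rho(k-j)]
            / [1 - sum_{j=1..k-1} phi_{k-1,j} rho(j)],
  phi_{k,j} = phi_{k-1,j} - phi_{kk} phi_{k-1,k-j},  j = 1..k-1.
Step k = 1:
  phi_11 = rho(1) = -0.6681.
Step k = 2:
  phi_22 = [rho(2) - phi_11 rho(1)] / [1 - phi_11 rho(1)] = [0.7498 - (-0.6681)(-0.6681)] / [1 - (-0.6681)(-0.6681)]
         = 0.30344239 / 0.55364239 = 0.5481.
Therefore phi_{22} = 0.5481.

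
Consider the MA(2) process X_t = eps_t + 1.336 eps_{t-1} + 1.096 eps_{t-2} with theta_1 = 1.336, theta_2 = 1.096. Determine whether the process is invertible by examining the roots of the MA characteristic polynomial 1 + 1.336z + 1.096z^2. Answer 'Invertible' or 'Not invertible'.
\text{Not invertible}

The MA(q) characteristic polynomial is P(z) = 1 + 1.336z + 1.096z^2.
Invertibility requires all roots to lie outside the unit circle, i.e. |z| > 1 for every root.
Set 1 + (1.336) z + (1.096) z^2 = 0, i.e. a z^2 + b z + c = 0 with a = 1.096, b = 1.336, c = 1.
Discriminant D = b^2 - 4ac = (1.336)^2 - 4*(1.096)*1 = 1.784896 - (4.384) = -2.599104.
D < 0, so the roots are the complex-conjugate pair z = (-b +/- i sqrt(-D)) / (2a) = -0.6095 +/- 0.7355i.
For a conjugate pair |z|^2 = z * conj(z) = (product of roots) = c/a = 1/(1.096) = 0.912409, so |z| = sqrt(0.912409) = 0.9552 for both roots.
Moduli of all roots: 0.9552, 0.9552.
All moduli strictly greater than 1? No.
Verdict: Not invertible.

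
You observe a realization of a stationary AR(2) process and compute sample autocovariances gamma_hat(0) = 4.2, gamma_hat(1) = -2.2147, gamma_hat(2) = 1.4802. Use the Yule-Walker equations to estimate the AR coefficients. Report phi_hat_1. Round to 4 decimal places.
\hat\phi_{1} = -0.4730

The Yule-Walker equations for an AR(p) process read, in matrix form,
  Gamma_p phi = r_p,   with   (Gamma_p)_{ij} = gamma(|i - j|),
                       (r_p)_i = gamma(i),   i,j = 1..p.
Substitute the sample gammas (Toeplitz matrix and right-hand side of size 2):
  Gamma_p = [[4.2, -2.2147], [-2.2147, 4.2]]
  r_p     = [-2.2147, 1.4802]
Written out:
  4.2 phi_1 - 2.2147 phi_2 = -2.2147
  -2.2147 phi_1 + 4.2 phi_2 = 1.4802
Solve by Cramer's rule:
  det = gamma(0)^2 - gamma(1)^2 = (4.2)^2 - (-2.2147)^2 = 17.64 - 4.90489609 = 12.73510391
  phi_hat_1 = [gamma(1) gamma(0) - gamma(1) gamma(2)] / det = [(-2.2147)(4.2) - (-2.2147)(1.4802)] / 12.73510391 = -6.02354106 / 12.73510391 = -0.473
  phi_hat_2 = [gamma(0) gamma(2) - gamma(1)^2] / det = [(4.2)(1.4802) - (-2.2147)^2] / 12.73510391 = 1.31194391 / 12.73510391 = 0.103
So phi_hat = [-0.4730, 0.1030].
Therefore phi_hat_1 = -0.4730.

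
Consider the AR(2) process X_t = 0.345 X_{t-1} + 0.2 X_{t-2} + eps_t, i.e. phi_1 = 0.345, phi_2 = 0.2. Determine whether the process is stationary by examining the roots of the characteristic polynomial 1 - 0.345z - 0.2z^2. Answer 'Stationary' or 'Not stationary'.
\text{Stationary}

The AR(p) characteristic polynomial is P(z) = 1 - 0.345z - 0.2z^2.
Stationarity requires all roots to lie outside the unit circle, i.e. |z| > 1 for every root.
Set 1 + (-0.345) z + (-0.2) z^2 = 0, i.e. a z^2 + b z + c = 0 with a = -0.2, b = -0.345, c = 1.
Discriminant D = b^2 - 4ac = (-0.345)^2 - 4*(-0.2)*1 = 0.119025 - (-0.8) = 0.919025.
D >= 0, so the roots are real: z = (-b +/- sqrt(D)) / (2a) = (0.345 +/- 0.958658) / (-0.4).
  z_1 = (0.345 + 0.958658) / (-0.4) = -3.2591,   |z_1| = 3.2591.
  z_2 = (0.345 - 0.958658) / (-0.4) = 1.5341,   |z_2| = 1.5341.
Moduli of all roots: 3.2591, 1.5341.
All moduli strictly greater than 1? Yes.
Verdict: Stationary.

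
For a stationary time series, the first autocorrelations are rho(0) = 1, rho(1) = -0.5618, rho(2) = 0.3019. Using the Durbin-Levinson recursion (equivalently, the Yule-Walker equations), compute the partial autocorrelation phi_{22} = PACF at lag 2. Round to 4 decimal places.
\phi_{22} = -0.0200

The PACF at lag k is phi_{kk}, the last component of the solution
to the Yule-Walker system G_k phi = r_k where
  (G_k)_{ij} = rho(|i - j|), (r_k)_i = rho(i), i,j = 1..k.
Equivalently, Durbin-Levinson gives phi_{kk} iteratively:
  phi_{11} = rho(1)
  phi_{kk} = [rho(k) - sum_{j=1..k-1} phi_{k-1,j} rho(k-j)]
            / [1 - sum_{j=1..k-1} phi_{k-1,j} rho(j)],
  phi_{k,j} = phi_{k-1,j} - phi_{kk} phi_{k-1,k-j},  j = 1..k-1.
Step k = 1:
  phi_11 = rho(1) = -0.5618.
Step k = 2:
  phi_22 = [rho(2) - phi_11 rho(1)] / [1 - phi_11 rho(1)] = [0.3019 - (-0.5618)(-0.5618)] / [1 - (-0.5618)(-0.5618)]
         = -0.01371924 / 0.68438076 = -0.02.
Therefore phi_{22} = -0.0200.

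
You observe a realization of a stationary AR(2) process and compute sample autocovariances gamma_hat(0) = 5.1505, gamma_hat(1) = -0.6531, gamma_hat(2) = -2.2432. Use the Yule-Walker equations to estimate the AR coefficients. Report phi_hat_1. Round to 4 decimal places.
\hat\phi_{1} = -0.1850

The Yule-Walker equations for an AR(p) process read, in matrix form,
  Gamma_p phi = r_p,   with   (Gamma_p)_{ij} = gamma(|i - j|),
                       (r_p)_i = gamma(i),   i,j = 1..p.
Substitute the sample gammas (Toeplitz matrix and right-hand side of size 2):
  Gamma_p = [[5.1505, -0.6531], [-0.6531, 5.1505]]
  r_p     = [-0.6531, -2.2432]
Written out:
  5.1505 phi_1 - 0.6531 phi_2 = -0.6531
  -0.6531 phi_1 + 5.1505 phi_2 = -2.2432
Solve by Cramer's rule:
  det = gamma(0)^2 - gamma(1)^2 = (5.1505)^2 - (-0.6531)^2 = 26.52765025 - 0.42653961 = 26.10111064
  phi_hat_1 = [gamma(1) gamma(0) - gamma(1) gamma(2)] / det = [(-0.6531)(5.1505) - (-0.6531)(-2.2432)] / 26.10111064 = -4.82882547 / 26.10111064 = -0.185
  phi_hat_2 = [gamma(0) gamma(2) - gamma(1)^2] / det = [(5.1505)(-2.2432) - (-0.6531)^2] / 26.10111064 = -11.98014121 / 26.10111064 = -0.459
So phi_hat = [-0.1850, -0.4590].
Therefore phi_hat_1 = -0.1850.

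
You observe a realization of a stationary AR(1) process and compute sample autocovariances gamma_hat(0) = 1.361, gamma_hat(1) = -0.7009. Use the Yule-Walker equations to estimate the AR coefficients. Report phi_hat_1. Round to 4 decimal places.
\hat\phi_{1} = -0.5150

The Yule-Walker equations for an AR(p) process read, in matrix form,
  Gamma_p phi = r_p,   with   (Gamma_p)_{ij} = gamma(|i - j|),
                       (r_p)_i = gamma(i),   i,j = 1..p.
Substitute the sample gammas (Toeplitz matrix and right-hand side of size 1):
  Gamma_p = [[1.361]]
  r_p     = [-0.7009]
With p = 1 this is the single equation gamma(0) phi_1 = gamma(1):
  phi_hat_1 = gamma(1) / gamma(0) = -0.7009 / 1.361 = -0.5150.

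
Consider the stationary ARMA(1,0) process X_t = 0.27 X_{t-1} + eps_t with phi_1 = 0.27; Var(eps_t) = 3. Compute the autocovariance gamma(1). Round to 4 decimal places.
\gamma(1) = 0.8737

Multiply the model equation by X_{t-k} and take expectations. With theta_0 = psi_0 = 1 and psi_j the MA(infinity) weights, this gives
  gamma(k) - sum_i phi_i gamma(k-i) = c_k,
  c_k = sigma^2 * sum_{j=k..q} theta_j psi_{j-k}   (c_k = 0 for k > q),
using gamma(-m) = gamma(m).
Pure AR (q = 0): c_0 = sigma^2 = 3, c_k = 0 for k >= 1.
Equations for k = 0 and k = 1 (AR order 1):
  gamma(0) = phi_1 gamma(1) + c_0
  gamma(1) = phi_1 gamma(0) + c_1
Substituting the second into the first: gamma(0) (1 - phi_1^2) = c_0 + phi_1 c_1, so
  gamma(0) = c_0 / (1 - phi_1^2) = 3 / (1 - (0.27)^2) = 3 / 0.9271 = 3.235897.
  gamma(1) = phi_1 gamma(0) = (0.27)(3.235897) = 0.873692.
Therefore gamma(1) = 0.8737 (to 4 decimal places).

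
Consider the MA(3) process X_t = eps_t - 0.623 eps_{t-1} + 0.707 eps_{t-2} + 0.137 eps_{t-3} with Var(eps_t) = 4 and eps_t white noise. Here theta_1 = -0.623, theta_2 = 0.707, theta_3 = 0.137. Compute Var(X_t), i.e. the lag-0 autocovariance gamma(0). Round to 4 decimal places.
\gamma(0) = 7.6270

For an MA(q) process X_t = eps_t + sum_i theta_i eps_{t-i} with
Var(eps_t) = sigma^2, the variance is
  gamma(0) = sigma^2 * (1 + sum_i theta_i^2).
  sum_i theta_i^2 = (-0.623)^2 + (0.707)^2 + (0.137)^2 = 0.388129 + 0.499849 + 0.018769 = 0.906747.
  gamma(0) = 4 * (1 + 0.906747) = 4 * 1.906747 = 7.626988, which rounds to 7.6270.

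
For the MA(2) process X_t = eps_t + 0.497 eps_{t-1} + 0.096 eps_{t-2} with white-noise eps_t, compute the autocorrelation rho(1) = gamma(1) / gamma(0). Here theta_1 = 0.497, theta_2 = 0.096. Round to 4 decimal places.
\rho(1) = 0.4336

For an MA(q) process with theta_0 = 1, the autocovariance is
  gamma(k) = sigma^2 * sum_{i=0..q-k} theta_i * theta_{i+k},
and rho(k) = gamma(k) / gamma(0). Sigma^2 cancels.
  numerator   = (1)*(0.497) + (0.497)*(0.096) = 0.544712.
  denominator = (1)^2 + (0.497)^2 + (0.096)^2 = 1.256225.
  rho(1) = 0.544712 / 1.256225 = 0.4336.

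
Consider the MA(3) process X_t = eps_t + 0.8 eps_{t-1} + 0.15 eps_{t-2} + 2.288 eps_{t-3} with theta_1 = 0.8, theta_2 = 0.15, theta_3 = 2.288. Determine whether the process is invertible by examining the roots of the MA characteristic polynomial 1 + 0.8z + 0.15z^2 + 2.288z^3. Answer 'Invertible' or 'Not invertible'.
\text{Not invertible}

The MA(q) characteristic polynomial is P(z) = 1 + 0.8z + 0.15z^2 + 2.288z^3.
Invertibility requires all roots to lie outside the unit circle, i.e. |z| > 1 for every root.
Degree 3: look for a simple real root z0 first, then factor out (1 - z/z0) and solve the remaining quadratic.
Testing z0 = -0.625: P(-0.625) = 1 + (0.8)(-0.625) + (0.15)(-0.625)^2 + (2.288)(-0.625)^3
  = 1 + (-0.5) + (0.058594) + (-0.558594) = 0.  So z_0 = -0.625 is a root, |z_0| = 0.625.
Divide out the factor (1 + 1.6 z) = (1 - z/z0) (since 1/z0 = -1.6):
  P(z) = (1 + 1.6 z)(1 + (-0.8) z + (1.43) z^2)
  [check: z-coef -0.8 - (-1.6) = 0.8; z^2-coef 1.43 - (-1.6)(-0.8) = 0.15; z^3-coef -(-1.6)(1.43) = 2.288.]
Remaining roots from the quadratic factor 1 + (-0.8) z + (1.43) z^2:
  Set 1 + (-0.8) z + (1.43) z^2 = 0, i.e. a z^2 + b z + c = 0 with a = 1.43, b = -0.8, c = 1.
  Discriminant D = b^2 - 4ac = (-0.8)^2 - 4*(1.43)*1 = 0.64 - (5.72) = -5.08.
  D < 0, so the roots are the complex-conjugate pair z = (-b +/- i sqrt(-D)) / (2a) = 0.2797 +/- 0.7881i.
  For a conjugate pair |z|^2 = z * conj(z) = (product of roots) = c/a = 1/(1.43) = 0.699301, so |z| = sqrt(0.699301) = 0.8362 for both roots.
Moduli of all roots: 0.6250, 0.8362, 0.8362.
All moduli strictly greater than 1? No.
Verdict: Not invertible.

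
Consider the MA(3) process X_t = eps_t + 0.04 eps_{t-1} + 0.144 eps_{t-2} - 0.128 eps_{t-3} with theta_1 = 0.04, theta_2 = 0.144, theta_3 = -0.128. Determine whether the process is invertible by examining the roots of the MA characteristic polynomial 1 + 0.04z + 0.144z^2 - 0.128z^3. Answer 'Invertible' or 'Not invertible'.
\text{Invertible}

The MA(q) characteristic polynomial is P(z) = 1 + 0.04z + 0.144z^2 - 0.128z^3.
Invertibility requires all roots to lie outside the unit circle, i.e. |z| > 1 for every root.
Degree 3: look for a simple real root z0 first, then factor out (1 - z/z0) and solve the remaining quadratic.
Testing z0 = 2.5: P(2.5) = 1 + (0.04)(2.5) + (0.144)(2.5)^2 + (-0.128)(2.5)^3
  = 1 + (0.1) + (0.9) + (-2) = 0.  So z_0 = 2.5 is a root, |z_0| = 2.5.
Divide out the factor (1 - 0.4 z) = (1 - z/z0) (since 1/z0 = 0.4):
  P(z) = (1 - 0.4 z)(1 + (0.44) z + (0.32) z^2)
  [check: z-coef 0.44 - (0.4) = 0.04; z^2-coef 0.32 - (0.4)(0.44) = 0.144; z^3-coef -(0.4)(0.32) = -0.128.]
Remaining roots from the quadratic factor 1 + (0.44) z + (0.32) z^2:
  Set 1 + (0.44) z + (0.32) z^2 = 0, i.e. a z^2 + b z + c = 0 with a = 0.32, b = 0.44, c = 1.
  Discriminant D = b^2 - 4ac = (0.44)^2 - 4*(0.32)*1 = 0.1936 - (1.28) = -1.0864.
  D < 0, so the roots are the complex-conjugate pair z = (-b +/- i sqrt(-D)) / (2a) = -0.6875 +/- 1.6286i.
  For a conjugate pair |z|^2 = z * conj(z) = (product of roots) = c/a = 1/(0.32) = 3.125, so |z| = sqrt(3.125) = 1.7678 for both roots.
Moduli of all roots: 2.5000, 1.7678, 1.7678.
All moduli strictly greater than 1? Yes.
Verdict: Invertible.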